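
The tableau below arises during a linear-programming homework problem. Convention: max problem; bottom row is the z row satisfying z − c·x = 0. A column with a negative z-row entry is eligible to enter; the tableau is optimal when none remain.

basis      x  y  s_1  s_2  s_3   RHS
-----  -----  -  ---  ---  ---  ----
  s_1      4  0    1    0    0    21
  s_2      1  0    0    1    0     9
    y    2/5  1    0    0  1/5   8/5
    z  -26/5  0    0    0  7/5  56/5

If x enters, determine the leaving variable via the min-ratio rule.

y

Column x entries and ratios — s_1: 21/4 = 21/4; s_2: 9/1 = 9; y: (8/5)/(2/5) = 4.
Smallest ratio is 4 in the row of y, so y leaves.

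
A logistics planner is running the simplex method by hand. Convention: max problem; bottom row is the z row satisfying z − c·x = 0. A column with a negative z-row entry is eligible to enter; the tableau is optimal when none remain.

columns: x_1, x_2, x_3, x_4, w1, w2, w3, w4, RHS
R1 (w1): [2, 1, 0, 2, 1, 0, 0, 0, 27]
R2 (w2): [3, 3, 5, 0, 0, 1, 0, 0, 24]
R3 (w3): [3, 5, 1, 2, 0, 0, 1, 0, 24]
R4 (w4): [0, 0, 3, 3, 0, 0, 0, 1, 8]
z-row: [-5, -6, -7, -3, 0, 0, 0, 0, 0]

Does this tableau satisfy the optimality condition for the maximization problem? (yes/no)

The z-row has a negative entry -7 in column x_3, so it is not optimal.

no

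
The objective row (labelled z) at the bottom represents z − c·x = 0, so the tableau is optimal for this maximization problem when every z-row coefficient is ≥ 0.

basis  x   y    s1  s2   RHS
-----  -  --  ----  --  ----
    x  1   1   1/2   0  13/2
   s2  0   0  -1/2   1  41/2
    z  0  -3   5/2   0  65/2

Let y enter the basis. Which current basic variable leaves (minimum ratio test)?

x

Column y entries and ratios — x: (13/2)/1 = 13/2; s2: 0 ≤ 0, skip.
Smallest ratio is 13/2 in the row of x, so x leaves.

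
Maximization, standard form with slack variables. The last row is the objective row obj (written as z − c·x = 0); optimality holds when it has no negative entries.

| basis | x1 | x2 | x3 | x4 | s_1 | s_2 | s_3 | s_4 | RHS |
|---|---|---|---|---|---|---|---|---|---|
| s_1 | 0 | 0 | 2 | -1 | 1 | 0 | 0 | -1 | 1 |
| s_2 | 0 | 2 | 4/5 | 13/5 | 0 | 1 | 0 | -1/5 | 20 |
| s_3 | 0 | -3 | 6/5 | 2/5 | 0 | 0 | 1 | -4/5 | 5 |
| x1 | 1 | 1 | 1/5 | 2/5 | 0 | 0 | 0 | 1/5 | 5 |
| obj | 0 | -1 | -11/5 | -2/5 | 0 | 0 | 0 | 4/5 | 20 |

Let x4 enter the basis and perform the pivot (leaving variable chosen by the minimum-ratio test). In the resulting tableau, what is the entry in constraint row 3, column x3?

Ratio test on column x4 — row 1: entry -1 ≤ 0; row 2: 20/(13/5) = 100/13; row 3: 5/(2/5) = 25/2; row 4: 5/(2/5) = 25/2. Minimum is 100/13 at row 2 (s_2 leaves); pivot element 13/5.
Divide row 2 by 13/5; eliminate column x4 from the other rows.
Row 3 update in column x3: 6/5 − (2/5)·(4/13) = 14/13.

14/13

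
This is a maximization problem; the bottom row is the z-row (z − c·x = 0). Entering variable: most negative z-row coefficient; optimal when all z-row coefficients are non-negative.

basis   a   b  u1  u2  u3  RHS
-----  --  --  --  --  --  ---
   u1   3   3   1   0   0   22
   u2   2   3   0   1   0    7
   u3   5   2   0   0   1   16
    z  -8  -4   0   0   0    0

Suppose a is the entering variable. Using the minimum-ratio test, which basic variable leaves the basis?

u3

Column a entries and ratios — u1: 22/3 = 22/3; u2: 7/2 = 7/2; u3: 16/5 = 16/5.
Smallest ratio is 16/5 in the row of u3, so u3 leaves.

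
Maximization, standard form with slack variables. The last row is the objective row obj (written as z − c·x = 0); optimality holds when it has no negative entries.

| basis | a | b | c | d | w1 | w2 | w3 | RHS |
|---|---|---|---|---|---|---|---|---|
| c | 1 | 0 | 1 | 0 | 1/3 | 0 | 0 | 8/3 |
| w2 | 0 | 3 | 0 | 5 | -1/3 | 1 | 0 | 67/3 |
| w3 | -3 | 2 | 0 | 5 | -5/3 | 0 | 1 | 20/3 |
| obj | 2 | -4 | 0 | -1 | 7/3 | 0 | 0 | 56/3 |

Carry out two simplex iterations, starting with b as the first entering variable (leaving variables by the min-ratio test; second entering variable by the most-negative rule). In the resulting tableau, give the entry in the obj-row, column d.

9

Ratio test on column b — row 1: entry 0 ≤ 0; row 2: (67/3)/3 = 67/9; row 3: (20/3)/2 = 10/3. Minimum is 10/3 at row 3 (w3 leaves); pivot element 2.
Divide row 3 by 2; eliminate column b from the other rows.
Second iteration: most negative obj-row entry is -4 in column a, so a enters.
Ratio test on column a — row 1: (8/3)/1 = 8/3; row 2: (37/3)/(9/2) = 74/27; row 3: entry -3/2 ≤ 0. Minimum is 8/3 at row 1 (c leaves); pivot element 1.
Divide row 1 by 1; eliminate column a from the other rows.
After both pivots, the entry at the obj-row, column d is 9.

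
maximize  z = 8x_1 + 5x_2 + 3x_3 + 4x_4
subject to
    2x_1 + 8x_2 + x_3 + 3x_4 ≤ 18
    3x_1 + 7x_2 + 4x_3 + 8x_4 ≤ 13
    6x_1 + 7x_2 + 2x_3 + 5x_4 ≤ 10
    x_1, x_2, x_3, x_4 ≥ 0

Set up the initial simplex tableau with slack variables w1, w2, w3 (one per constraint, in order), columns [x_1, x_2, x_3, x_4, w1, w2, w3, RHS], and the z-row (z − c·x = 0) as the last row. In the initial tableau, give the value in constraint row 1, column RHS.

18

The RHS of constraint 1 is b_1 = 18.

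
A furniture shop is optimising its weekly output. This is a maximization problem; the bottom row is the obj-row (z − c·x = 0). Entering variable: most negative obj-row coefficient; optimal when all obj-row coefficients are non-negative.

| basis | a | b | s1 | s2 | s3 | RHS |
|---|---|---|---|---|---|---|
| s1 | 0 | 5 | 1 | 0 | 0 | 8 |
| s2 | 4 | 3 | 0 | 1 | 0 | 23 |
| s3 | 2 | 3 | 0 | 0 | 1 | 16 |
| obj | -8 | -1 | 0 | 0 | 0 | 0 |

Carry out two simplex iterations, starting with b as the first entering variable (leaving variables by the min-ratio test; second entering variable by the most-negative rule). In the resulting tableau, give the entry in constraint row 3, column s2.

Ratio test on column b — row 1: 8/5 = 8/5; row 2: 23/3 = 23/3; row 3: 16/3 = 16/3. Minimum is 8/5 at row 1 (s1 leaves); pivot element 5.
Divide row 1 by 5; eliminate column b from the other rows.
Second iteration: most negative obj-row entry is -8 in column a, so a enters.
Ratio test on column a — row 1: entry 0 ≤ 0; row 2: (91/5)/4 = 91/20; row 3: (56/5)/2 = 28/5. Minimum is 91/20 at row 2 (s2 leaves); pivot element 4.
Divide row 2 by 4; eliminate column a from the other rows.
After both pivots, the entry at constraint row 3, column s2 is -1/2.

-1/2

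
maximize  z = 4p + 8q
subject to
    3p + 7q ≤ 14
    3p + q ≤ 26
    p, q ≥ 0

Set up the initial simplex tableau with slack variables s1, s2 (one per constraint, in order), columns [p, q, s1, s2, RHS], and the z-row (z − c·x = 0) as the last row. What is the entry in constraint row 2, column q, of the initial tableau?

1

Constraint 2 has coefficient 1 on q.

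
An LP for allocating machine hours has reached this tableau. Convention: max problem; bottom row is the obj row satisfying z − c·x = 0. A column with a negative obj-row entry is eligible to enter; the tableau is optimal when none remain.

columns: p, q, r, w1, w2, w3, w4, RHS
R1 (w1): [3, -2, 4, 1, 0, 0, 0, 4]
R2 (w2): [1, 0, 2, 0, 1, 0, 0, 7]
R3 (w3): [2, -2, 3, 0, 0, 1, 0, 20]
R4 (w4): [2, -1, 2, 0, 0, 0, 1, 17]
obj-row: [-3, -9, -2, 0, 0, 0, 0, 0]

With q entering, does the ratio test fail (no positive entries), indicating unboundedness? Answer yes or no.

yes

Every constraint-row entry in column q is ≤ 0, so increasing q is unbounded.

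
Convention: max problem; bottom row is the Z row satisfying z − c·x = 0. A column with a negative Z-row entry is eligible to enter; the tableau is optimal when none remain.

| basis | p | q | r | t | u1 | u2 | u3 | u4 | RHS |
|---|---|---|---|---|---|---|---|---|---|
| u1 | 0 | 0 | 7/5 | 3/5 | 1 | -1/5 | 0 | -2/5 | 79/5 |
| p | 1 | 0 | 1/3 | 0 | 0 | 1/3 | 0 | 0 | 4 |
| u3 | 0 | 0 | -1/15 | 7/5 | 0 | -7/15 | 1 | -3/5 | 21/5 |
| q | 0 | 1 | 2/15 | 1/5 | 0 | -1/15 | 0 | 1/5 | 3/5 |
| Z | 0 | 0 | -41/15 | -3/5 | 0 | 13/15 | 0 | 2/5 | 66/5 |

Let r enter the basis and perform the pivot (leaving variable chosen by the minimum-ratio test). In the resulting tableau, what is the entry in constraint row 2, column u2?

1/2

Ratio test on column r — row 1: (79/5)/(7/5) = 79/7; row 2: 4/(1/3) = 12; row 3: entry -1/15 ≤ 0; row 4: (3/5)/(2/15) = 9/2. Minimum is 9/2 at row 4 (q leaves); pivot element 2/15.
Divide row 4 by 2/15; eliminate column r from the other rows.
Row 2 update in column u2: 1/3 − (1/3)·(-1/2) = 1/2.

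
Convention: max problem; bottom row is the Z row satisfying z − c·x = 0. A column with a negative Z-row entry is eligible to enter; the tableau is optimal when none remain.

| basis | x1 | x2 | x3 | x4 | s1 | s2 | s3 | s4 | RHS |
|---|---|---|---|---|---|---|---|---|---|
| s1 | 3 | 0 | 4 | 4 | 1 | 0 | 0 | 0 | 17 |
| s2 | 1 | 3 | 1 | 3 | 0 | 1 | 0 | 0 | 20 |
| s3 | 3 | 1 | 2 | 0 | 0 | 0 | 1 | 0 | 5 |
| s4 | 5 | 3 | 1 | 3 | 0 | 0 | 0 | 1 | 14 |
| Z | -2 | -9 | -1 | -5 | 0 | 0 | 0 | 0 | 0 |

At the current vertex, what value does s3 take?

5

s3 is basic (row 3); its value is the RHS of that row, 5.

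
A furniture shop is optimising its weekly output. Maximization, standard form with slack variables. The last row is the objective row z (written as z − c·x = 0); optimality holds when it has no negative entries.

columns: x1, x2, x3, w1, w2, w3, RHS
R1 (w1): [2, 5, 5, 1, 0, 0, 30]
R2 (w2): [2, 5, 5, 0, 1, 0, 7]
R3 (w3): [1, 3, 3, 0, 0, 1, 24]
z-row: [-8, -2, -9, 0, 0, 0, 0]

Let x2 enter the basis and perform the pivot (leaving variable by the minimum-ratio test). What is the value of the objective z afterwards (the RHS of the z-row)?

14/5

Ratio test on column x2 — row 1: 30/5 = 6; row 2: 7/5 = 7/5; row 3: 24/3 = 8. Minimum is 7/5 at row 2 (w2 leaves); pivot element 5.
Pivot on row 2; the z-row RHS becomes 0 − (-2)·(7/5) = 14/5.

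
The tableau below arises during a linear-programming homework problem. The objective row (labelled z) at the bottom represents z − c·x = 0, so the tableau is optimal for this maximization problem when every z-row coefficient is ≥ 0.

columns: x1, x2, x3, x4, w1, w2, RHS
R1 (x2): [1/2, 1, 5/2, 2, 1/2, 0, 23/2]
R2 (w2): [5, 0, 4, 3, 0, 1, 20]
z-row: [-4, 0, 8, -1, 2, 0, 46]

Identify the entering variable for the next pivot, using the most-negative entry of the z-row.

x1

Negative z-row entries: x1: -4, x4: -1.
The most negative is -4 in column x1, so x1 enters.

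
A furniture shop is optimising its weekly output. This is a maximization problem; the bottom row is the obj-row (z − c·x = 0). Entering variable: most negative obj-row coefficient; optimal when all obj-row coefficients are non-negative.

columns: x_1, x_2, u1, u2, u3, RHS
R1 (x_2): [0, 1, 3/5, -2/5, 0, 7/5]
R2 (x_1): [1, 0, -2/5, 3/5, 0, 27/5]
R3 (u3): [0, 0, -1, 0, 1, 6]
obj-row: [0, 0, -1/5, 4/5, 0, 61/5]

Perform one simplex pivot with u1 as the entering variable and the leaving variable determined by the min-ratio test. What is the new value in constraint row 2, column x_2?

2/3

Ratio test on column u1 — row 1: (7/5)/(3/5) = 7/3; row 2: entry -2/5 ≤ 0; row 3: entry -1 ≤ 0. Minimum is 7/3 at row 1 (x_2 leaves); pivot element 3/5.
Divide row 1 by 3/5; eliminate column u1 from the other rows.
Row 2 update in column x_2: 0 − (-2/5)·(5/3) = 2/3.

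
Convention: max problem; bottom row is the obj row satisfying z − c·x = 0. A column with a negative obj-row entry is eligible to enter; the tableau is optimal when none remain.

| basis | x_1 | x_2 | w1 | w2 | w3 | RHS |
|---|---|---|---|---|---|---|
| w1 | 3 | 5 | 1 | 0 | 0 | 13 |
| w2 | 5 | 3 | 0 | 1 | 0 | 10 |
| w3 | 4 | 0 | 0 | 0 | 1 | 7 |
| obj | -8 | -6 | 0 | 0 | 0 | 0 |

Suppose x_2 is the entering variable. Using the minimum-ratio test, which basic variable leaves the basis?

w1

Column x_2 entries and ratios — w1: 13/5 = 13/5; w2: 10/3 = 10/3; w3: 0 ≤ 0, skip.
Smallest ratio is 13/5 in the row of w1, so w1 leaves.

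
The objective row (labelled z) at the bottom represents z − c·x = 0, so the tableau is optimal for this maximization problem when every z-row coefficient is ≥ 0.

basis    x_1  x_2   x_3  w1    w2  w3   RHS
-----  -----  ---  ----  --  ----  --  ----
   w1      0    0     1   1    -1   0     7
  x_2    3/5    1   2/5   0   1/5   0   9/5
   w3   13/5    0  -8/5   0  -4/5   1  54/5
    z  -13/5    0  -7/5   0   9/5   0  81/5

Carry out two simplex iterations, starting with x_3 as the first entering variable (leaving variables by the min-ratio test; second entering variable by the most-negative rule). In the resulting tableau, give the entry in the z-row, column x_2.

13/3

Ratio test on column x_3 — row 1: 7/1 = 7; row 2: (9/5)/(2/5) = 9/2; row 3: entry -8/5 ≤ 0. Minimum is 9/2 at row 2 (x_2 leaves); pivot element 2/5.
Divide row 2 by 2/5; eliminate column x_3 from the other rows.
Second iteration: most negative z-row entry is -1/2 in column x_1, so x_1 enters.
Ratio test on column x_1 — row 1: entry -3/2 ≤ 0; row 2: (9/2)/(3/2) = 3; row 3: 18/5 = 18/5. Minimum is 3 at row 2 (x_3 leaves); pivot element 3/2.
Divide row 2 by 3/2; eliminate column x_1 from the other rows.
After both pivots, the entry at the z-row, column x_2 is 13/3.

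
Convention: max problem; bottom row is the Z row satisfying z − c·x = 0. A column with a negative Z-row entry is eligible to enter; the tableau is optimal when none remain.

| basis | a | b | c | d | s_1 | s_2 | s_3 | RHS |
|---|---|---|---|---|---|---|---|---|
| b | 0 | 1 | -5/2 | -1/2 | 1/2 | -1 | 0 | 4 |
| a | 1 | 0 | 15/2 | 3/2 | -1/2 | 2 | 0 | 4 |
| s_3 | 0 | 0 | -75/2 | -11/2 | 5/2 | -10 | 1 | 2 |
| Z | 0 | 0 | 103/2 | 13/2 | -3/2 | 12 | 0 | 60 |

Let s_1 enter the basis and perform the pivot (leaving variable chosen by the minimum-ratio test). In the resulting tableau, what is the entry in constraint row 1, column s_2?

Ratio test on column s_1 — row 1: 4/(1/2) = 8; row 2: entry -1/2 ≤ 0; row 3: 2/(5/2) = 4/5. Minimum is 4/5 at row 3 (s_3 leaves); pivot element 5/2.
Divide row 3 by 5/2; eliminate column s_1 from the other rows.
Row 1 update in column s_2: -1 − (1/2)·(-4) = 1.

1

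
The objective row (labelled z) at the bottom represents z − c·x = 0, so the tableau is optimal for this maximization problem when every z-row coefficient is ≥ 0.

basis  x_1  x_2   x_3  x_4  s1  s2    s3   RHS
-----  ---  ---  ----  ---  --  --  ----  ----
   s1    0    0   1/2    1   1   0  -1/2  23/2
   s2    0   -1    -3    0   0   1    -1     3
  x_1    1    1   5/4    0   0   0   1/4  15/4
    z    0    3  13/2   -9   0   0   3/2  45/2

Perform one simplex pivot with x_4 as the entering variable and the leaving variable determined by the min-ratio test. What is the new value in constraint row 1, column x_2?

0

Ratio test on column x_4 — row 1: (23/2)/1 = 23/2; row 2: entry 0 ≤ 0; row 3: entry 0 ≤ 0. Minimum is 23/2 at row 1 (s1 leaves); pivot element 1.
Divide row 1 by 1; eliminate column x_4 from the other rows.
In the new row 1, the x_2 entry is the old entry divided by the pivot: 0/1 = 0.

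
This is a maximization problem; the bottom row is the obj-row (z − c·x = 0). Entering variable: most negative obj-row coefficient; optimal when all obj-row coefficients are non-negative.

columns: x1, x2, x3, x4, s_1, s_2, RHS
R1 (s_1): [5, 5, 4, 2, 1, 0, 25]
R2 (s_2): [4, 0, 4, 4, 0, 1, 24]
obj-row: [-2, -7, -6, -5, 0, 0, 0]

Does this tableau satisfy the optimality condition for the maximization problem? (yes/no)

no

The obj-row has a negative entry -7 in column x2, so it is not optimal.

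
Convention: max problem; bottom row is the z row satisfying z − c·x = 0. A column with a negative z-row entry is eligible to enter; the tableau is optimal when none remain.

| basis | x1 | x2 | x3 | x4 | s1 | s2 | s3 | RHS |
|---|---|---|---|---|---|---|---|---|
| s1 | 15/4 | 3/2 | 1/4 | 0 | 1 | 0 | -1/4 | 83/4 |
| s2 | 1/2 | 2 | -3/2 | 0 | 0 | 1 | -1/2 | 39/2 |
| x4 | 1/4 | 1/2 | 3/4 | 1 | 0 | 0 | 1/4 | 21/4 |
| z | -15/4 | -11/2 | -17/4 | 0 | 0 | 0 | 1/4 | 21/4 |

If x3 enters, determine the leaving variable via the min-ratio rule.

x4

Column x3 entries and ratios — s1: (83/4)/(1/4) = 83; s2: -3/2 ≤ 0, skip; x4: (21/4)/(3/4) = 7.
Smallest ratio is 7 in the row of x4, so x4 leaves.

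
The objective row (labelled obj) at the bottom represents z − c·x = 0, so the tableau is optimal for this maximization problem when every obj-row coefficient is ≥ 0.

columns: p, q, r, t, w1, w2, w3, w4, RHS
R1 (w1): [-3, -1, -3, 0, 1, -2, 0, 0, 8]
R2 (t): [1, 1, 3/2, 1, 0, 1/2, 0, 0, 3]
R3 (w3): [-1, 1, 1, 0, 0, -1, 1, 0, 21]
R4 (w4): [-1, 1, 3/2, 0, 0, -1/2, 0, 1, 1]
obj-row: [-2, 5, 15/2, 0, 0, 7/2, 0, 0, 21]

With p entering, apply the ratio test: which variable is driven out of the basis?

Column p entries and ratios — w1: -3 ≤ 0, skip; t: 3/1 = 3; w3: -1 ≤ 0, skip; w4: -1 ≤ 0, skip.
Smallest ratio is 3 in the row of t, so t leaves.

t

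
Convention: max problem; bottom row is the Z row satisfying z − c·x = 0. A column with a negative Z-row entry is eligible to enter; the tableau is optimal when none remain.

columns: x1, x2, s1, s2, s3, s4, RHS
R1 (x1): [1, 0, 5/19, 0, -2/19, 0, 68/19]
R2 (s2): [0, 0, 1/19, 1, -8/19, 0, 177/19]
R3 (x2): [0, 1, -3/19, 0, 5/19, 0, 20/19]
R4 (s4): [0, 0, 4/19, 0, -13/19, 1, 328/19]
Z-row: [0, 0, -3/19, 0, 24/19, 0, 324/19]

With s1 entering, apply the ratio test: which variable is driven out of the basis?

Column s1 entries and ratios — x1: (68/19)/(5/19) = 68/5; s2: (177/19)/(1/19) = 177; x2: -3/19 ≤ 0, skip; s4: (328/19)/(4/19) = 82.
Smallest ratio is 68/5 in the row of x1, so x1 leaves.

x1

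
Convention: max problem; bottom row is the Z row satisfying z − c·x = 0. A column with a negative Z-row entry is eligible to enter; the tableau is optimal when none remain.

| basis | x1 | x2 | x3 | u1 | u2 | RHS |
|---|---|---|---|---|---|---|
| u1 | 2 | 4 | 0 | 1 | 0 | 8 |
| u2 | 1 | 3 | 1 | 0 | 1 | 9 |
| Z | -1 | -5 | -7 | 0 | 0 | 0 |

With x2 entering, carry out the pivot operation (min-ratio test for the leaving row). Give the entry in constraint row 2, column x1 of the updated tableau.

-1/2

Ratio test on column x2 — row 1: 8/4 = 2; row 2: 9/3 = 3. Minimum is 2 at row 1 (u1 leaves); pivot element 4.
Divide row 1 by 4; eliminate column x2 from the other rows.
Row 2 update in column x1: 1 − 3·(1/2) = -1/2.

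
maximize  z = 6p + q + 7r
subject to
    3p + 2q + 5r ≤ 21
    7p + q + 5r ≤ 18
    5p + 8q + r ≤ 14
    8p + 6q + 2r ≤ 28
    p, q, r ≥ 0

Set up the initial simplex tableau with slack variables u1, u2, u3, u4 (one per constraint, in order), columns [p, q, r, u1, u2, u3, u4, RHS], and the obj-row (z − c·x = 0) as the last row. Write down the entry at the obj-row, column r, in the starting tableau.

-7

The obj-row carries the negated objective coefficients: the r entry is -7.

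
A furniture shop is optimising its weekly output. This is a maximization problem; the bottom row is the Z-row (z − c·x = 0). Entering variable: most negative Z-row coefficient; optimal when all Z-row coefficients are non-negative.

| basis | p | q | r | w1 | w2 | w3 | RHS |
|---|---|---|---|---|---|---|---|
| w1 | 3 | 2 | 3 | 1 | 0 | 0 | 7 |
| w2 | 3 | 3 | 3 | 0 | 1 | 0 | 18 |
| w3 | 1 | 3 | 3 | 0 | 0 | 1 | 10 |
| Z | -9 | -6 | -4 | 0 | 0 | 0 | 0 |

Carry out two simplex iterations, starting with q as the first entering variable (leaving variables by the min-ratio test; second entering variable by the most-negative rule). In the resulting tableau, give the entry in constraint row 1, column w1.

Ratio test on column q — row 1: 7/2 = 7/2; row 2: 18/3 = 6; row 3: 10/3 = 10/3. Minimum is 10/3 at row 3 (w3 leaves); pivot element 3.
Divide row 3 by 3; eliminate column q from the other rows.
Second iteration: most negative Z-row entry is -7 in column p, so p enters.
Ratio test on column p — row 1: (1/3)/(7/3) = 1/7; row 2: 8/2 = 4; row 3: (10/3)/(1/3) = 10. Minimum is 1/7 at row 1 (w1 leaves); pivot element 7/3.
Divide row 1 by 7/3; eliminate column p from the other rows.
After both pivots, the entry at constraint row 1, column w1 is 3/7.

3/7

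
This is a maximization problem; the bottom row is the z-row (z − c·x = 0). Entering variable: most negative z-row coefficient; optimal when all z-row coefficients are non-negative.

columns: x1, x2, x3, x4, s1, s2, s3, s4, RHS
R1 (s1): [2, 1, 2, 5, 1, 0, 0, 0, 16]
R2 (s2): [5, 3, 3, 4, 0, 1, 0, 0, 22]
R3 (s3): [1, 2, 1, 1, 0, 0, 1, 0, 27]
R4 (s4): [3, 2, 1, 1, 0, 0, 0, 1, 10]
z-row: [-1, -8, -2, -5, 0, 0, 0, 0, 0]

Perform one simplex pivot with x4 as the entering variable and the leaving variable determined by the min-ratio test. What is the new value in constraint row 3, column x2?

9/5

Ratio test on column x4 — row 1: 16/5 = 16/5; row 2: 22/4 = 11/2; row 3: 27/1 = 27; row 4: 10/1 = 10. Minimum is 16/5 at row 1 (s1 leaves); pivot element 5.
Divide row 1 by 5; eliminate column x4 from the other rows.
Row 3 update in column x2: 2 − 1·(1/5) = 9/5.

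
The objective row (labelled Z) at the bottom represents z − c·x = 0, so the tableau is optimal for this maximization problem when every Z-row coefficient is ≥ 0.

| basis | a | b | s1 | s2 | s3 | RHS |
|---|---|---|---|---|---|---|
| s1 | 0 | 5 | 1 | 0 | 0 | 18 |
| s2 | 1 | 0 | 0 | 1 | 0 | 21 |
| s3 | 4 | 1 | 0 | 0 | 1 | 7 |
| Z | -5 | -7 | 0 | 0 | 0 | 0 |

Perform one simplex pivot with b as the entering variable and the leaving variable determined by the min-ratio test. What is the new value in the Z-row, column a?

-5

Ratio test on column b — row 1: 18/5 = 18/5; row 2: entry 0 ≤ 0; row 3: 7/1 = 7. Minimum is 18/5 at row 1 (s1 leaves); pivot element 5.
Divide row 1 by 5; eliminate column b from the other rows.
Z-row update in column a: -5 − (-7)·0 = -5.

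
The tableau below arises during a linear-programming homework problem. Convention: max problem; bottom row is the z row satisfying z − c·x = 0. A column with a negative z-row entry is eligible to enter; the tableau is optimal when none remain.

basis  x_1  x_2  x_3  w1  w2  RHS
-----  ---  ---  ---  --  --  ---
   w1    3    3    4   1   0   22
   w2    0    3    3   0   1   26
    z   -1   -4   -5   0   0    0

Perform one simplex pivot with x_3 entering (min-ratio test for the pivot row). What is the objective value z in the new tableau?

55/2

Ratio test on column x_3 — row 1: 22/4 = 11/2; row 2: 26/3 = 26/3. Minimum is 11/2 at row 1 (w1 leaves); pivot element 4.
Pivot on row 1; the z-row RHS becomes 0 − (-5)·(11/2) = 55/2.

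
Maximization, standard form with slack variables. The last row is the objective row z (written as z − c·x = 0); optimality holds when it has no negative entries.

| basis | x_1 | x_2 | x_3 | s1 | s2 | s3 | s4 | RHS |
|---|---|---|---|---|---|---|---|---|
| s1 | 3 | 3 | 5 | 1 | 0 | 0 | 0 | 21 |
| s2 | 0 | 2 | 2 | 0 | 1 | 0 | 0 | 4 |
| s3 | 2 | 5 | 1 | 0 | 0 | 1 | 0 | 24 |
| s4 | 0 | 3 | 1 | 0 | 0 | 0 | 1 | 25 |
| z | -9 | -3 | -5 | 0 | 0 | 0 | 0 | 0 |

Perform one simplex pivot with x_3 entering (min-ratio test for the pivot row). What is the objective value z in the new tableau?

10

Ratio test on column x_3 — row 1: 21/5 = 21/5; row 2: 4/2 = 2; row 3: 24/1 = 24; row 4: 25/1 = 25. Minimum is 2 at row 2 (s2 leaves); pivot element 2.
Pivot on row 2; the z-row RHS becomes 0 − (-5)·2 = 10.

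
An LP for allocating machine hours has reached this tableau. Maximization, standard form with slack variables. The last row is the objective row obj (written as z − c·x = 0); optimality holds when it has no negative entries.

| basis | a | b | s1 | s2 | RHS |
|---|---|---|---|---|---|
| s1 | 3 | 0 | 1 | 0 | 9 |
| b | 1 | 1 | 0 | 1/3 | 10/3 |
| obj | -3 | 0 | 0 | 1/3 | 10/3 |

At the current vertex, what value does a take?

0

a is not in the basis, so in the current basic feasible solution a = 0.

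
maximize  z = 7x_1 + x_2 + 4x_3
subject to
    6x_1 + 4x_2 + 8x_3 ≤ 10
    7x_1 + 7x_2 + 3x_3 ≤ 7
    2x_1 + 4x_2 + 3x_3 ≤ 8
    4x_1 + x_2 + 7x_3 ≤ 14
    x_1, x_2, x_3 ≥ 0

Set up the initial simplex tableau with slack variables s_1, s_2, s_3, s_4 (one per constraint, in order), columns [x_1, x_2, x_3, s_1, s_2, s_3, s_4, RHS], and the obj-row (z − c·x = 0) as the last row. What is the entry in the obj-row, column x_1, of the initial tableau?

-7

The obj-row carries the negated objective coefficients: the x_1 entry is -7.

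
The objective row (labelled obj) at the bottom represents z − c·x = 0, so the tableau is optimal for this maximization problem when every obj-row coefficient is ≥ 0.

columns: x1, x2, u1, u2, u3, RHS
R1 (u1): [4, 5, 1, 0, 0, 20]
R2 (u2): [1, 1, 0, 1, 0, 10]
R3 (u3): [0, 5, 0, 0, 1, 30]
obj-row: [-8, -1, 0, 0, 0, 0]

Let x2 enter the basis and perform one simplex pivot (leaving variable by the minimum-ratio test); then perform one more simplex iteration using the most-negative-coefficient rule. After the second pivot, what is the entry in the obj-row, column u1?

Ratio test on column x2 — row 1: 20/5 = 4; row 2: 10/1 = 10; row 3: 30/5 = 6. Minimum is 4 at row 1 (u1 leaves); pivot element 5.
Divide row 1 by 5; eliminate column x2 from the other rows.
Second iteration: most negative obj-row entry is -36/5 in column x1, so x1 enters.
Ratio test on column x1 — row 1: 4/(4/5) = 5; row 2: 6/(1/5) = 30; row 3: entry -4 ≤ 0. Minimum is 5 at row 1 (x2 leaves); pivot element 4/5.
Divide row 1 by 4/5; eliminate column x1 from the other rows.
After both pivots, the entry at the obj-row, column u1 is 2.

2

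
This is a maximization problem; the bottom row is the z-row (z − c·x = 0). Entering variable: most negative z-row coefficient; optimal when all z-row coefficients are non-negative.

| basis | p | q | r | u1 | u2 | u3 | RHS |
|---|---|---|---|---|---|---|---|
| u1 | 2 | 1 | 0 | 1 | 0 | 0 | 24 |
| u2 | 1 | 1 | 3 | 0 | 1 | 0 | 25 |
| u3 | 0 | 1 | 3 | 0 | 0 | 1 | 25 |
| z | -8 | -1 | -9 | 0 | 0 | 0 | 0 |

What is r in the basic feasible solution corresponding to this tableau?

r is not in the basis, so in the current basic feasible solution r = 0.

0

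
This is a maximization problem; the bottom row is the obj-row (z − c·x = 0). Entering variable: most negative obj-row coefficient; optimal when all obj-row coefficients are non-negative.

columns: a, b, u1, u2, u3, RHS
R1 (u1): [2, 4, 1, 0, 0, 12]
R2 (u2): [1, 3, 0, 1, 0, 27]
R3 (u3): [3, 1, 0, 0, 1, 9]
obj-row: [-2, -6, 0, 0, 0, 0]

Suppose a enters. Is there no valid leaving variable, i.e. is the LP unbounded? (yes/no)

Column a has positive entries in row(s) 1, 2, 3, so the ratio test bounds it — not unbounded.

no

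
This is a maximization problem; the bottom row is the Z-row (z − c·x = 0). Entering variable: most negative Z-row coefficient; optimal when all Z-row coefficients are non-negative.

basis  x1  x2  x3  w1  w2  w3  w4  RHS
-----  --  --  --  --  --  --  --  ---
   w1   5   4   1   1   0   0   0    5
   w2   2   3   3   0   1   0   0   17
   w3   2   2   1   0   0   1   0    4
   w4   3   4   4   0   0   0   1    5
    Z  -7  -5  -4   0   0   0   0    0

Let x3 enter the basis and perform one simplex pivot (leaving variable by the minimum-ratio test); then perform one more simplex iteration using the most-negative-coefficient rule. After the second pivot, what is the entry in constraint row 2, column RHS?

229/17

Ratio test on column x3 — row 1: 5/1 = 5; row 2: 17/3 = 17/3; row 3: 4/1 = 4; row 4: 5/4 = 5/4. Minimum is 5/4 at row 4 (w4 leaves); pivot element 4.
Divide row 4 by 4; eliminate column x3 from the other rows.
Second iteration: most negative Z-row entry is -4 in column x1, so x1 enters.
Ratio test on column x1 — row 1: (15/4)/(17/4) = 15/17; row 2: entry -1/4 ≤ 0; row 3: (11/4)/(5/4) = 11/5; row 4: (5/4)/(3/4) = 5/3. Minimum is 15/17 at row 1 (w1 leaves); pivot element 17/4.
Divide row 1 by 17/4; eliminate column x1 from the other rows.
After both pivots, the entry at constraint row 2, column RHS is 229/17.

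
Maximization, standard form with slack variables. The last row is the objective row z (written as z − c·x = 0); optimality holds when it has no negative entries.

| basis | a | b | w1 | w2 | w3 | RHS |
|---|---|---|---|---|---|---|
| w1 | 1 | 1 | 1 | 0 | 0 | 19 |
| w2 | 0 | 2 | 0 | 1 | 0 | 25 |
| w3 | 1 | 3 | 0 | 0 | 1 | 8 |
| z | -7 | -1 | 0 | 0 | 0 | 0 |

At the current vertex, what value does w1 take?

w1 is basic (row 1); its value is the RHS of that row, 19.

19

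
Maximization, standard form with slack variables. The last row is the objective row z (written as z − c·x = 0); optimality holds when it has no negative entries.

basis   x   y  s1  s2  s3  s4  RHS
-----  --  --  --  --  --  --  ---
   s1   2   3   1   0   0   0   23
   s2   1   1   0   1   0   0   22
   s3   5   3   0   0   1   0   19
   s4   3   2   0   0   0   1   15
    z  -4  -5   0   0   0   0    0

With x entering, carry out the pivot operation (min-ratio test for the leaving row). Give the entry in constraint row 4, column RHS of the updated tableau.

Ratio test on column x — row 1: 23/2 = 23/2; row 2: 22/1 = 22; row 3: 19/5 = 19/5; row 4: 15/3 = 5. Minimum is 19/5 at row 3 (s3 leaves); pivot element 5.
Divide row 3 by 5; eliminate column x from the other rows.
Row 4 update in column RHS: 15 − 3·(19/5) = 18/5.

18/5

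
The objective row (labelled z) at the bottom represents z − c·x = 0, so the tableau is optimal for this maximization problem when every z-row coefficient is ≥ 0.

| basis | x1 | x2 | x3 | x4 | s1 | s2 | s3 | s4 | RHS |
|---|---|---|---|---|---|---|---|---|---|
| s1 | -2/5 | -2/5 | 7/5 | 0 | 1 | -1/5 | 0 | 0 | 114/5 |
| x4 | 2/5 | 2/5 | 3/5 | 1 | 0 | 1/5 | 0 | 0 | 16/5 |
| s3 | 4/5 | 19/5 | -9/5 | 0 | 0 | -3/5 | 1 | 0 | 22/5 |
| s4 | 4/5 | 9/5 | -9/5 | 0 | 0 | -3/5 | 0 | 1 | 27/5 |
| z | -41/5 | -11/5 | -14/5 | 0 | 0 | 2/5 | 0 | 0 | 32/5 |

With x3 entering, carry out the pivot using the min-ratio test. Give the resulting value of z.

Ratio test on column x3 — row 1: (114/5)/(7/5) = 114/7; row 2: (16/5)/(3/5) = 16/3; row 3: entry -9/5 ≤ 0; row 4: entry -9/5 ≤ 0. Minimum is 16/3 at row 2 (x4 leaves); pivot element 3/5.
Pivot on row 2; the z-row RHS becomes 32/5 − (-14/5)·(16/3) = 64/3.

64/3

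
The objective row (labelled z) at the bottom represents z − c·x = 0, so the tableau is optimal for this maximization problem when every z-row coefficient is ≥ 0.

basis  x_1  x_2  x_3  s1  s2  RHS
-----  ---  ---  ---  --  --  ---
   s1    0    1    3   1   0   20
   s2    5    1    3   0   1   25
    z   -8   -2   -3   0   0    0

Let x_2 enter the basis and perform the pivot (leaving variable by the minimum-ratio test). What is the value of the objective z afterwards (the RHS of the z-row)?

40

Ratio test on column x_2 — row 1: 20/1 = 20; row 2: 25/1 = 25. Minimum is 20 at row 1 (s1 leaves); pivot element 1.
Pivot on row 1; the z-row RHS becomes 0 − (-2)·20 = 40.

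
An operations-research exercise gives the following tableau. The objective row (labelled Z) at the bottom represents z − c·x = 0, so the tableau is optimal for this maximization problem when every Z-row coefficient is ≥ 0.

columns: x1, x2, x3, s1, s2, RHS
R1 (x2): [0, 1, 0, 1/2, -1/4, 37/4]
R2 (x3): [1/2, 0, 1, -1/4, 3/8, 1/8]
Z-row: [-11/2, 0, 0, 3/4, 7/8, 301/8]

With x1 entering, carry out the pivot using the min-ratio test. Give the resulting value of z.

Ratio test on column x1 — row 1: entry 0 ≤ 0; row 2: (1/8)/(1/2) = 1/4. Minimum is 1/4 at row 2 (x3 leaves); pivot element 1/2.
Pivot on row 2; the Z-row RHS becomes 301/8 − (-11/2)·(1/4) = 39.

39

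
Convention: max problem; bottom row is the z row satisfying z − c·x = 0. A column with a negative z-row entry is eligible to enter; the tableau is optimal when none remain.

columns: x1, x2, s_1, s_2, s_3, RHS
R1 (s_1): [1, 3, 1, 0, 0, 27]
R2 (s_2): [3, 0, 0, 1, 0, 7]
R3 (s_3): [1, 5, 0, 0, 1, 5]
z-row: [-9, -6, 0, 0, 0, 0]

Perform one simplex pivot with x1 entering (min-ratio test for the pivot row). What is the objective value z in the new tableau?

Ratio test on column x1 — row 1: 27/1 = 27; row 2: 7/3 = 7/3; row 3: 5/1 = 5. Minimum is 7/3 at row 2 (s_2 leaves); pivot element 3.
Pivot on row 2; the z-row RHS becomes 0 − (-9)·(7/3) = 21.

21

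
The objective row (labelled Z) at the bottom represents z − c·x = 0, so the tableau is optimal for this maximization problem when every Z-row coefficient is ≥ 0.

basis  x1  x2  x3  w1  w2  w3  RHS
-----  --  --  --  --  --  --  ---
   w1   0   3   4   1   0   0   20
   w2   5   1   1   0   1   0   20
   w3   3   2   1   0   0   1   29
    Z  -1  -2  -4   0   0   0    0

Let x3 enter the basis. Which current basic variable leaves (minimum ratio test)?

w1

Column x3 entries and ratios — w1: 20/4 = 5; w2: 20/1 = 20; w3: 29/1 = 29.
Smallest ratio is 5 in the row of w1, so w1 leaves.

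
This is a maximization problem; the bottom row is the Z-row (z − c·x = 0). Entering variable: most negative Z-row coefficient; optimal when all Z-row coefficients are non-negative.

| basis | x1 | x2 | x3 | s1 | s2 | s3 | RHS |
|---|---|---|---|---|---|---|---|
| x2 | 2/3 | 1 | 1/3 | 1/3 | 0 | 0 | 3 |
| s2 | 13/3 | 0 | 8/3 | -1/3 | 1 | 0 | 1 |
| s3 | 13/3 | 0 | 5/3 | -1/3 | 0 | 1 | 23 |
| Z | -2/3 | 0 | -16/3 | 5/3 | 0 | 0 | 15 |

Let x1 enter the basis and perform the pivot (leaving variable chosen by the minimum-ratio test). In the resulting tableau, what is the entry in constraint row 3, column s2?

Ratio test on column x1 — row 1: 3/(2/3) = 9/2; row 2: 1/(13/3) = 3/13; row 3: 23/(13/3) = 69/13. Minimum is 3/13 at row 2 (s2 leaves); pivot element 13/3.
Divide row 2 by 13/3; eliminate column x1 from the other rows.
Row 3 update in column s2: 0 − (13/3)·(3/13) = -1.

-1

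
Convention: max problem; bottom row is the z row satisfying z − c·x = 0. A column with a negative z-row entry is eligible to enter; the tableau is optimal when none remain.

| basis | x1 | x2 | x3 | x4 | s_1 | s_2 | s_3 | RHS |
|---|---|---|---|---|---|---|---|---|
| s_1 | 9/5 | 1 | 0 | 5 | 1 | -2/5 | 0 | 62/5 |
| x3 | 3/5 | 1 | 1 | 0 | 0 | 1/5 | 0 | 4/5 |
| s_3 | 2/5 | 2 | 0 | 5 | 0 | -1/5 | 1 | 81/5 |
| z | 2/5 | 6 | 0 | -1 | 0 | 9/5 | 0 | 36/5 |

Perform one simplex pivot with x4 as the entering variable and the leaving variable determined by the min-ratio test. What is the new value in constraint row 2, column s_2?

Ratio test on column x4 — row 1: (62/5)/5 = 62/25; row 2: entry 0 ≤ 0; row 3: (81/5)/5 = 81/25. Minimum is 62/25 at row 1 (s_1 leaves); pivot element 5.
Divide row 1 by 5; eliminate column x4 from the other rows.
Row 2 update in column s_2: 1/5 − 0·(-2/25) = 1/5.

1/5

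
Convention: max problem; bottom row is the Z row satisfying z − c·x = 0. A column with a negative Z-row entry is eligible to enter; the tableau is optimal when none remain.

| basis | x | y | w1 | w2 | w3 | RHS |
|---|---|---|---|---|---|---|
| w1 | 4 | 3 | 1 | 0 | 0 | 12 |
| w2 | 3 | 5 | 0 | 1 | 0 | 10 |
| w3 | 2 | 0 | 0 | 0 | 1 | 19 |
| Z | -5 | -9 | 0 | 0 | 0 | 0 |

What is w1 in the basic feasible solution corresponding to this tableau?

w1 is basic (row 1); its value is the RHS of that row, 12.

12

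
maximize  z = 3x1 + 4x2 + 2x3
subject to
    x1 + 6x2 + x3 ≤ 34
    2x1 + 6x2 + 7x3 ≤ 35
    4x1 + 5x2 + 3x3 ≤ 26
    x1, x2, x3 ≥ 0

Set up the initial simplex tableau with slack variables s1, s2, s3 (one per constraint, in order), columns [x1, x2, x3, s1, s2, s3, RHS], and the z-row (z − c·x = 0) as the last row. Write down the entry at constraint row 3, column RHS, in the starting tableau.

26

The RHS of constraint 3 is b_3 = 26.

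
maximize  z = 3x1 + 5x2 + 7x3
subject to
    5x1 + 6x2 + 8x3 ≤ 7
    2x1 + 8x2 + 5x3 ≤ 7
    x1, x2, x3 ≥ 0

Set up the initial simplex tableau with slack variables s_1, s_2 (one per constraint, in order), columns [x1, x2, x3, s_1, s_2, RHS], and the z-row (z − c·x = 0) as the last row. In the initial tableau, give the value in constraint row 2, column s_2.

1

Slack s_2 belongs to constraint 2; its column is the unit vector e_2, so the entry in row 2 is 1.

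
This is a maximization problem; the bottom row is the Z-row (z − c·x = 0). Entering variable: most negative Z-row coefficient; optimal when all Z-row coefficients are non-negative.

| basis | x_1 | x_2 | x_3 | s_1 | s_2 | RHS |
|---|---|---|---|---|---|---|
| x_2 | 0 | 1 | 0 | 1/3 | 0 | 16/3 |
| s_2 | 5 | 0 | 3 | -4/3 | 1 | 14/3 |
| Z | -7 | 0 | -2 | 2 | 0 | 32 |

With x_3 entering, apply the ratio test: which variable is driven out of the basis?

Column x_3 entries and ratios — x_2: 0 ≤ 0, skip; s_2: (14/3)/3 = 14/9.
Smallest ratio is 14/9 in the row of s_2, so s_2 leaves.

s_2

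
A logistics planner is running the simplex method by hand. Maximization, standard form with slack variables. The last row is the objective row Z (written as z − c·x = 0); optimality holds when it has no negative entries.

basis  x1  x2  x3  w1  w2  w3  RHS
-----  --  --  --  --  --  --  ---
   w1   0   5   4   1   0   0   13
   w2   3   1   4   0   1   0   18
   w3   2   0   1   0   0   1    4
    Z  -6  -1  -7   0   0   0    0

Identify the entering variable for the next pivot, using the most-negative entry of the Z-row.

x3

Negative Z-row entries: x1: -6, x2: -1, x3: -7.
The most negative is -7 in column x3, so x3 enters.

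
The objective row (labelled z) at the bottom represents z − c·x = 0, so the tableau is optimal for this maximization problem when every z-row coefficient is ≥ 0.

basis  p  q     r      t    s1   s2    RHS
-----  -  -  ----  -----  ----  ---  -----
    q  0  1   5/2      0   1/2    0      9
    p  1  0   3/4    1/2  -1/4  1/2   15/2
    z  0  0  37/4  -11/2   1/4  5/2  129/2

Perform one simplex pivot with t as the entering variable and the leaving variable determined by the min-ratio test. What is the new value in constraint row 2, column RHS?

15

Ratio test on column t — row 1: entry 0 ≤ 0; row 2: (15/2)/(1/2) = 15. Minimum is 15 at row 2 (p leaves); pivot element 1/2.
Divide row 2 by 1/2; eliminate column t from the other rows.
In the new row 2, the RHS entry is the old entry divided by the pivot: (15/2)/(1/2) = 15.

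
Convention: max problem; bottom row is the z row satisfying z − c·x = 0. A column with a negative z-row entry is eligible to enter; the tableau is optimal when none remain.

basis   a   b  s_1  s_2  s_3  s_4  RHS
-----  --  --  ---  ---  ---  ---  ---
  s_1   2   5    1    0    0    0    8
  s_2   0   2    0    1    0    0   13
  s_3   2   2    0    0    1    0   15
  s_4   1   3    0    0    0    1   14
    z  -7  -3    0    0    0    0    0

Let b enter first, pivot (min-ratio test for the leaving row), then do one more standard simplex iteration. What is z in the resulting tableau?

28

Ratio test on column b — row 1: 8/5 = 8/5; row 2: 13/2 = 13/2; row 3: 15/2 = 15/2; row 4: 14/3 = 14/3. Minimum is 8/5 at row 1 (s_1 leaves); pivot element 5.
Pivot on row 1; the z-row RHS becomes 0 − (-3)·(8/5) = 24/5.
Next entering variable (most negative z-row entry -29/5): a.
Ratio test on column a — row 1: (8/5)/(2/5) = 4; row 2: entry -4/5 ≤ 0; row 3: (59/5)/(6/5) = 59/6; row 4: entry -1/5 ≤ 0. Minimum is 4 at row 1 (b leaves); pivot element 2/5.
After the second pivot the z-row RHS is 24/5 − (-29/5)·4 = 28.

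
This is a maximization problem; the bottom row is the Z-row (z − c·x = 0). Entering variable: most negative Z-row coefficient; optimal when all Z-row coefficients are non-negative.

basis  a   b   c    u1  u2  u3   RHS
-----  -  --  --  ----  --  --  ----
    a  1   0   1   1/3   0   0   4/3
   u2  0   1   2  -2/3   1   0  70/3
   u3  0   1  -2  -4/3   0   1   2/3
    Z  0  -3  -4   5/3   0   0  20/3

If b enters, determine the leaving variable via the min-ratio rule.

u3

Column b entries and ratios — a: 0 ≤ 0, skip; u2: (70/3)/1 = 70/3; u3: (2/3)/1 = 2/3.
Smallest ratio is 2/3 in the row of u3, so u3 leaves.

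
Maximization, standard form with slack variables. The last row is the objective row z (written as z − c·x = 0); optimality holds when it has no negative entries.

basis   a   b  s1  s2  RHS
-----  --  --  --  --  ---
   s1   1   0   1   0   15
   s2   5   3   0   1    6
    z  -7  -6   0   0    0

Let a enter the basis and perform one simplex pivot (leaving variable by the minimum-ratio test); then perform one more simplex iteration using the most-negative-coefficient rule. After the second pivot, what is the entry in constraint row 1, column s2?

Ratio test on column a — row 1: 15/1 = 15; row 2: 6/5 = 6/5. Minimum is 6/5 at row 2 (s2 leaves); pivot element 5.
Divide row 2 by 5; eliminate column a from the other rows.
Second iteration: most negative z-row entry is -9/5 in column b, so b enters.
Ratio test on column b — row 1: entry -3/5 ≤ 0; row 2: (6/5)/(3/5) = 2. Minimum is 2 at row 2 (a leaves); pivot element 3/5.
Divide row 2 by 3/5; eliminate column b from the other rows.
After both pivots, the entry at constraint row 1, column s2 is 0.

0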